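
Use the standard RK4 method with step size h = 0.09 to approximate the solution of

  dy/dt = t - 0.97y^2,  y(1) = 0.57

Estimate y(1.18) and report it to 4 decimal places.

0.6961

RK4: k1 = f(t_n, y_n); k2 = f(t_n + h/2, y_n + (h/2)·k1); k3 = f(t_n + h/2, y_n + (h/2)·k2); k4 = f(t_n + h, y_n + h·k3); y_{n+1} = y_n + (h/6)·(k1 + 2k2 + 2k3 + k4).
t=1.000000, y=0.570000:
  k1 = f(1.000000, 0.570000) = 0.684847
  k2 = f(1.045000, 0.600818) = 0.694847
  k3 = f(1.045000, 0.601268) = 0.694322
  k4 = f(1.090000, 0.632489) = 0.701959
  y ← 0.570000 + (0.09/6)·(k1 + 2k2 + 2k3 + k4) = 0.632477
t=1.090000, y=0.632477:
  k1 = f(1.090000, 0.632477) = 0.701973
  k2 = f(1.135000, 0.664066) = 0.707246
  k3 = f(1.135000, 0.664303) = 0.706940
  k4 = f(1.180000, 0.696102) = 0.709979
  y ← 0.632477 + (0.09/6)·(k1 + 2k2 + 2k3 + k4) = 0.696082
y(1.18) ≈ 0.6961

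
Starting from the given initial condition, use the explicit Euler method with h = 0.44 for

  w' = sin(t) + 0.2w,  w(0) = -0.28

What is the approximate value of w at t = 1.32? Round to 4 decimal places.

Euler: w_{n+1} = w_n + h·f(t_n, w_n).
t=0.000000, w=-0.280000: f=-0.056000 → w ← -0.280000 + 0.44·(-0.056000) = -0.304640
t=0.440000, w=-0.304640: f=0.365011 → w ← -0.304640 + 0.44·0.365011 = -0.144035
t=0.880000, w=-0.144035: f=0.741932 → w ← -0.144035 + 0.44·0.741932 = 0.182415
w(1.32) ≈ 0.1824

0.1824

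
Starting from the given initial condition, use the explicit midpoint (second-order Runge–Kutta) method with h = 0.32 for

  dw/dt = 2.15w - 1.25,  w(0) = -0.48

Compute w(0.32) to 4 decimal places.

-1.4614

Midpoint: k1 = f(t_n, w_n); k2 = f(t_n + h/2, w_n + (h/2)·k1); w_{n+1} = w_n + h·k2.
t=0.000000, w=-0.480000:
  k1 = f(0.000000, -0.480000) = -2.282000
  k2 = f(0.160000, -0.845120) = -3.067008
  w ← -0.480000 + 0.32·(-3.067008) = -1.461443
w(0.32) ≈ -1.4614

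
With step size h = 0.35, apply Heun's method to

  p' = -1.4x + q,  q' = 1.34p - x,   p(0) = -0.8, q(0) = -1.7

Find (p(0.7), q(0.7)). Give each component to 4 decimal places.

-2.7486, -3.4120

Heun on (p,q): k1 = f(x_n, state_n); k2 = f(x_n + h, state_n + h·k1); state_{n+1} = state_n + (h/2)·(k1 + k2).
0.000000: (-0.800000, -1.700000)
  k1 = (-1.700000, -1.072000)
  predictor → (-1.395000, -2.075200)
  k2 = (-2.565200, -2.219300)
  → (-1.546410, -2.275977)
0.350000: (-1.546410, -2.275977)
  k1 = (-2.765977, -2.422189)
  predictor → (-2.514502, -3.123744)
  k2 = (-4.103744, -4.069433)
  → (-2.748611, -3.412011)
(p(0.7), q(0.7)) ≈ (-2.7486, -3.4120)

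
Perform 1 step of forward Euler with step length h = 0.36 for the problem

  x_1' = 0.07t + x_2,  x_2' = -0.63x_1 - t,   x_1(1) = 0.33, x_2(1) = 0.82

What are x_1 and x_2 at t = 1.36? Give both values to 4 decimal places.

Euler on (x_1,x_2): x_1_{n+1} = x_1_n + h·x_1', x_2_{n+1} = x_2_n + h·x_2'.
1.000000: (0.330000, 0.820000); f=(0.890000, -1.207900) → (0.650400, 0.385156)
(x_1(1.36), x_2(1.36)) ≈ (0.6504, 0.3852)

0.6504, 0.3852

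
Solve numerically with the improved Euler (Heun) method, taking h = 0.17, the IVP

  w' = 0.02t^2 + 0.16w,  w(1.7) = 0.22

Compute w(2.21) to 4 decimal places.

Heun: k1 = f(t_n, w_n); k2 = f(t_n + h, w_n + h·k1); w_{n+1} = w_n + (h/2)·(k1 + k2).
t=1.700000, w=0.220000:
  k1 = f(1.700000, 0.220000) = 0.093000
  k2 = f(1.870000, 0.235810) = 0.107668
  w ← 0.220000 + (0.17/2)·(0.093000 + 0.107668) = 0.237057
t=1.870000, w=0.237057:
  k1 = f(1.870000, 0.237057) = 0.107867
  k2 = f(2.040000, 0.255394) = 0.124095
  w ← 0.237057 + (0.17/2)·(0.107867 + 0.124095) = 0.256774
t=2.040000, w=0.256774:
  k1 = f(2.040000, 0.256774) = 0.124316
  k2 = f(2.210000, 0.277907) = 0.142147
  w ← 0.256774 + (0.17/2)·(0.124316 + 0.142147) = 0.279423
w(2.21) ≈ 0.2794

0.2794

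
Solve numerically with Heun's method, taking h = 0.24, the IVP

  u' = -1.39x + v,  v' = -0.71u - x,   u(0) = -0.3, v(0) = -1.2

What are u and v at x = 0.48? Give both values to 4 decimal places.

-1.0129, -1.1032

Heun on (u,v): k1 = f(x_n, state_n); k2 = f(x_n + h, state_n + h·k1); state_{n+1} = state_n + (h/2)·(k1 + k2).
0.000000: (-0.300000, -1.200000)
  k1 = (-1.200000, 0.213000)
  predictor → (-0.588000, -1.148880)
  k2 = (-1.482480, 0.177480)
  → (-0.621898, -1.153142)
0.240000: (-0.621898, -1.153142)
  k1 = (-1.486742, 0.201547)
  predictor → (-0.978716, -1.104771)
  k2 = (-1.771971, 0.214888)
  → (-1.012943, -1.103170)
(u(0.48), v(0.48)) ≈ (-1.0129, -1.1032)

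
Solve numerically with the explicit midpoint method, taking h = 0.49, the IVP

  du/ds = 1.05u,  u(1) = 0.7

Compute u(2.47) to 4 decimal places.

3.1265

Midpoint: k1 = f(s_n, u_n); k2 = f(s_n + h/2, u_n + (h/2)·k1); u_{n+1} = u_n + h·k2.
s=1.000000, u=0.700000:
  k1 = f(1.000000, 0.700000) = 0.735000
  k2 = f(1.245000, 0.880075) = 0.924079
  u ← 0.700000 + 0.49·0.924079 = 1.152799
s=1.490000, u=1.152799:
  k1 = f(1.490000, 1.152799) = 1.210439
  k2 = f(1.735000, 1.449356) = 1.521824
  u ← 1.152799 + 0.49·1.521824 = 1.898492
s=1.980000, u=1.898492:
  k1 = f(1.980000, 1.898492) = 1.993417
  k2 = f(2.225000, 2.386879) = 2.506223
  u ← 1.898492 + 0.49·2.506223 = 3.126542
u(2.47) ≈ 3.1265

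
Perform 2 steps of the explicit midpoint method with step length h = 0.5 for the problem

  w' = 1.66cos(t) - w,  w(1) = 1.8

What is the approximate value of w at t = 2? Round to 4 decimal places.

0.6340

Midpoint: k1 = f(t_n, w_n); k2 = f(t_n + h/2, w_n + (h/2)·k1); w_{n+1} = w_n + h·k2.
t=1.000000, w=1.800000:
  k1 = f(1.000000, 1.800000) = -0.903098
  k2 = f(1.250000, 1.574225) = -1.050790
  w ← 1.800000 + 0.5·(-1.050790) = 1.274605
t=1.500000, w=1.274605:
  k1 = f(1.500000, 1.274605) = -1.157181
  k2 = f(1.750000, 0.985310) = -1.281198
  w ← 1.274605 + 0.5·(-1.281198) = 0.634006
w(2) ≈ 0.6340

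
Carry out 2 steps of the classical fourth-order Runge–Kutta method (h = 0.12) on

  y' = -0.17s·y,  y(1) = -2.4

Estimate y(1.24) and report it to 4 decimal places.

-2.2928

RK4: k1 = f(s_n, y_n); k2 = f(s_n + h/2, y_n + (h/2)·k1); k3 = f(s_n + h/2, y_n + (h/2)·k2); k4 = f(s_n + h, y_n + h·k3); y_{n+1} = y_n + (h/6)·(k1 + 2k2 + 2k3 + k4).
s=1.000000, y=-2.400000:
  k1 = f(1.000000, -2.400000) = 0.408000
  k2 = f(1.060000, -2.375520) = 0.428069
  k3 = f(1.060000, -2.374316) = 0.427852
  k4 = f(1.120000, -2.348658) = 0.447184
  y ← -2.400000 + (0.12/6)·(k1 + 2k2 + 2k3 + k4) = -2.348659
s=1.120000, y=-2.348659:
  k1 = f(1.120000, -2.348659) = 0.447185
  k2 = f(1.180000, -2.321828) = 0.465759
  k3 = f(1.180000, -2.320714) = 0.465535
  k4 = f(1.240000, -2.292795) = 0.483321
  y ← -2.348659 + (0.12/6)·(k1 + 2k2 + 2k3 + k4) = -2.292798
y(1.24) ≈ -2.2928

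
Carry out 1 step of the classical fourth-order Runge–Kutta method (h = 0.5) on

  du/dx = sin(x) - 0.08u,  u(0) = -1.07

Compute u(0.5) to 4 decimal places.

RK4: k1 = f(x_n, u_n); k2 = f(x_n + h/2, u_n + (h/2)·k1); k3 = f(x_n + h/2, u_n + (h/2)·k2); k4 = f(x_n + h, u_n + h·k3); u_{n+1} = u_n + (h/6)·(k1 + 2k2 + 2k3 + k4).
x=0.000000, u=-1.070000:
  k1 = f(0.000000, -1.070000) = 0.085600
  k2 = f(0.250000, -1.048600) = 0.331292
  k3 = f(0.250000, -0.987177) = 0.326378
  k4 = f(0.500000, -0.906811) = 0.551970
  u ← -1.070000 + (0.5/6)·(k1 + 2k2 + 2k3 + k4) = -0.907257
u(0.5) ≈ -0.9073

-0.9073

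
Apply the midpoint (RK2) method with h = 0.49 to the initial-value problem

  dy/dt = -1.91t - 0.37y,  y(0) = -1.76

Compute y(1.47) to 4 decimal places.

Midpoint: k1 = f(t_n, y_n); k2 = f(t_n + h/2, y_n + (h/2)·k1); y_{n+1} = y_n + h·k2.
t=0.000000, y=-1.760000:
  k1 = f(0.000000, -1.760000) = 0.651200
  k2 = f(0.245000, -1.600456) = 0.124219
  y ← -1.760000 + 0.49·0.124219 = -1.699133
t=0.490000, y=-1.699133:
  k1 = f(0.490000, -1.699133) = -0.307221
  k2 = f(0.735000, -1.774402) = -0.747321
  y ← -1.699133 + 0.49·(-0.747321) = -2.065320
t=0.980000, y=-2.065320:
  k1 = f(0.980000, -2.065320) = -1.107632
  k2 = f(1.225000, -2.336690) = -1.475175
  y ← -2.065320 + 0.49·(-1.475175) = -2.788156
y(1.47) ≈ -2.7882

-2.7882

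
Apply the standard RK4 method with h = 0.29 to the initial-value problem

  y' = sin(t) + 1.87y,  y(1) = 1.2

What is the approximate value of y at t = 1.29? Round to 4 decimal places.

2.4105

RK4: k1 = f(t_n, y_n); k2 = f(t_n + h/2, y_n + (h/2)·k1); k3 = f(t_n + h/2, y_n + (h/2)·k2); k4 = f(t_n + h, y_n + h·k3); y_{n+1} = y_n + (h/6)·(k1 + 2k2 + 2k3 + k4).
t=1.000000, y=1.200000:
  k1 = f(1.000000, 1.200000) = 3.085471
  k2 = f(1.145000, 1.647393) = 3.991336
  k3 = f(1.145000, 1.778744) = 4.236961
  k4 = f(1.290000, 2.428719) = 5.502539
  y ← 1.200000 + (0.29/6)·(k1 + 2k2 + 2k3 + k4) = 2.410489
y(1.29) ≈ 2.4105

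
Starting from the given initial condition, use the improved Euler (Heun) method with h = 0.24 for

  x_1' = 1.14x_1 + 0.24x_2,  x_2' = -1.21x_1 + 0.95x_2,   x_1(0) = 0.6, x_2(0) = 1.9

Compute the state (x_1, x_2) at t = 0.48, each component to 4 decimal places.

1.3513, 2.3429

Heun on (x_1,x_2): k1 = f(t_n, state_n); k2 = f(t_n + h, state_n + h·k1); state_{n+1} = state_n + (h/2)·(k1 + k2).
0.000000: (0.600000, 1.900000)
  k1 = (1.140000, 1.079000)
  predictor → (0.873600, 2.158960)
  k2 = (1.514054, 0.993956)
  → (0.918487, 2.148755)
0.240000: (0.918487, 2.148755)
  k1 = (1.562776, 0.929948)
  predictor → (1.293553, 2.371942)
  k2 = (2.043916, 0.688146)
  → (1.351290, 2.342926)
(x_1(0.48), x_2(0.48)) ≈ (1.3513, 2.3429)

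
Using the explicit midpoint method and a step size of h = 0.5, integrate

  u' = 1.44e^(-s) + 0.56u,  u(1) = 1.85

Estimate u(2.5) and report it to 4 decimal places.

Midpoint: k1 = f(s_n, u_n); k2 = f(s_n + h/2, u_n + (h/2)·k1); u_{n+1} = u_n + h·k2.
s=1.000000, u=1.850000:
  k1 = f(1.000000, 1.850000) = 1.565746
  k2 = f(1.250000, 2.241437) = 1.667771
  u ← 1.850000 + 0.5·1.667771 = 2.683886
s=1.500000, u=2.683886:
  k1 = f(1.500000, 2.683886) = 1.824283
  k2 = f(1.750000, 3.139957) = 2.008610
  u ← 2.683886 + 0.5·2.008610 = 3.688191
s=2.000000, u=3.688191:
  k1 = f(2.000000, 3.688191) = 2.260270
  k2 = f(2.250000, 4.253258) = 2.533599
  u ← 3.688191 + 0.5·2.533599 = 4.954991
u(2.5) ≈ 4.9550

4.9550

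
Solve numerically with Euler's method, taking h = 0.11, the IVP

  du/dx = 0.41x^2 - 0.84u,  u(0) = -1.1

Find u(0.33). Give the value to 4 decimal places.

-0.8197

Euler: u_{n+1} = u_n + h·f(x_n, u_n).
x=0.000000, u=-1.100000: f=0.924000 → u ← -1.100000 + 0.11·0.924000 = -0.998360
x=0.110000, u=-0.998360: f=0.843583 → u ← -0.998360 + 0.11·0.843583 = -0.905566
x=0.220000, u=-0.905566: f=0.780519 → u ← -0.905566 + 0.11·0.780519 = -0.819709
u(0.33) ≈ -0.8197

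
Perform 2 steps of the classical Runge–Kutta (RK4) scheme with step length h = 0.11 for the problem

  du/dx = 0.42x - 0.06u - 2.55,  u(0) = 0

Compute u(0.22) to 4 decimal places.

-0.5472

RK4: k1 = f(x_n, u_n); k2 = f(x_n + h/2, u_n + (h/2)·k1); k3 = f(x_n + h/2, u_n + (h/2)·k2); k4 = f(x_n + h, u_n + h·k3); u_{n+1} = u_n + (h/6)·(k1 + 2k2 + 2k3 + k4).
x=0.000000, u=0.000000:
  k1 = f(0.000000, 0.000000) = -2.550000
  k2 = f(0.055000, -0.140250) = -2.518485
  k3 = f(0.055000, -0.138517) = -2.518589
  k4 = f(0.110000, -0.277045) = -2.487177
  u ← 0.000000 + (0.11/6)·(k1 + 2k2 + 2k3 + k4) = -0.277041
x=0.110000, u=-0.277041:
  k1 = f(0.110000, -0.277041) = -2.487178
  k2 = f(0.165000, -0.413836) = -2.455870
  k3 = f(0.165000, -0.412114) = -2.455973
  k4 = f(0.220000, -0.547198) = -2.424768
  u ← -0.277041 + (0.11/6)·(k1 + 2k2 + 2k3 + k4) = -0.547194
u(0.22) ≈ -0.5472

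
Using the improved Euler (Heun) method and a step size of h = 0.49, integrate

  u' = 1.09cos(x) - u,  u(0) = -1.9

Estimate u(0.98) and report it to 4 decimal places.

Heun: k1 = f(x_n, u_n); k2 = f(x_n + h, u_n + h·k1); u_{n+1} = u_n + (h/2)·(k1 + k2).
x=0.000000, u=-1.900000:
  k1 = f(0.000000, -1.900000) = 2.990000
  k2 = f(0.490000, -0.434900) = 1.396643
  u ← -1.900000 + (0.49/2)·(2.990000 + 1.396643) = -0.825273
x=0.490000, u=-0.825273:
  k1 = f(0.490000, -0.825273) = 1.787015
  k2 = f(0.980000, 0.050365) = 0.556790
  u ← -0.825273 + (0.49/2)·(1.787015 + 0.556790) = -0.251040
u(0.98) ≈ -0.2510

-0.2510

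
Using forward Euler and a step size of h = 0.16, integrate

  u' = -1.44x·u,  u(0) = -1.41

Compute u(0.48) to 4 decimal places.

-1.2579

Euler: u_{n+1} = u_n + h·f(x_n, u_n).
x=0.000000, u=-1.410000: f=0.000000 → u ← -1.410000 + 0.16·0.000000 = -1.410000
x=0.160000, u=-1.410000: f=0.324864 → u ← -1.410000 + 0.16·0.324864 = -1.358022
x=0.320000, u=-1.358022: f=0.625776 → u ← -1.358022 + 0.16·0.625776 = -1.257898
u(0.48) ≈ -1.2579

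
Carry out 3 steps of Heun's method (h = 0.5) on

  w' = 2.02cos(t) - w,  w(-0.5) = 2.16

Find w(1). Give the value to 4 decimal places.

Heun: k1 = f(t_n, w_n); k2 = f(t_n + h, w_n + h·k1); w_{n+1} = w_n + (h/2)·(k1 + k2).
t=-0.500000, w=2.160000:
  k1 = f(-0.500000, 2.160000) = -0.387283
  k2 = f(0.000000, 1.966358) = 0.053642
  w ← 2.160000 + (0.5/2)·(-0.387283 + 0.053642) = 2.076590
t=0.000000, w=2.076590:
  k1 = f(0.000000, 2.076590) = -0.056590
  k2 = f(0.500000, 2.048295) = -0.275578
  w ← 2.076590 + (0.5/2)·(-0.056590 + (-0.275578)) = 1.993548
t=0.500000, w=1.993548:
  k1 = f(0.500000, 1.993548) = -0.220831
  k2 = f(1.000000, 1.883132) = -0.791722
  w ← 1.993548 + (0.5/2)·(-0.220831 + (-0.791722)) = 1.740410
w(1) ≈ 1.7404

1.7404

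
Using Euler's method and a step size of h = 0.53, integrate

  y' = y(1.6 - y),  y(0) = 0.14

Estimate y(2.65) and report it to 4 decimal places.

1.3369

Euler: y_{n+1} = y_n + h·f(x_n, y_n).
x=0.000000, y=0.140000: f=0.204400 → y ← 0.140000 + 0.53·0.204400 = 0.248332
x=0.530000, y=0.248332: f=0.335662 → y ← 0.248332 + 0.53·0.335662 = 0.426233
x=1.060000, y=0.426233: f=0.500298 → y ← 0.426233 + 0.53·0.500298 = 0.691391
x=1.590000, y=0.691391: f=0.628204 → y ← 0.691391 + 0.53·0.628204 = 1.024339
x=2.120000, y=1.024339: f=0.589672 → y ← 1.024339 + 0.53·0.589672 = 1.336865
y(2.65) ≈ 1.3369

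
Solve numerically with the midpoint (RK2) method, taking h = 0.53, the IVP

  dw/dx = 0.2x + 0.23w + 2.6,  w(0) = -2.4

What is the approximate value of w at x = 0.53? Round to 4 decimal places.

-1.2203

Midpoint: k1 = f(x_n, w_n); k2 = f(x_n + h/2, w_n + (h/2)·k1); w_{n+1} = w_n + h·k2.
x=0.000000, w=-2.400000:
  k1 = f(0.000000, -2.400000) = 2.048000
  k2 = f(0.265000, -1.857280) = 2.225826
  w ← -2.400000 + 0.53·2.225826 = -1.220312
w(0.53) ≈ -1.2203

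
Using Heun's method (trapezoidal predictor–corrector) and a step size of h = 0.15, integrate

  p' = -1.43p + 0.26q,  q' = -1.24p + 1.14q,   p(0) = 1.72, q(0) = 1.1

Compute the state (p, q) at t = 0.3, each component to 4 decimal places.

Heun on (p,q): k1 = f(t_n, state_n); k2 = f(t_n + h, state_n + h·k1); state_{n+1} = state_n + (h/2)·(k1 + k2).
0.000000: (1.720000, 1.100000)
  k1 = (-2.173600, -0.878800)
  predictor → (1.393960, 0.968180)
  k2 = (-1.741636, -0.624785)
  → (1.426357, 0.987231)
0.150000: (1.426357, 0.987231)
  k1 = (-1.783011, -0.643240)
  predictor → (1.158906, 0.890745)
  k2 = (-1.425641, -0.421594)
  → (1.185708, 0.907369)
(p(0.3), q(0.3)) ≈ (1.1857, 0.9074)

1.1857, 0.9074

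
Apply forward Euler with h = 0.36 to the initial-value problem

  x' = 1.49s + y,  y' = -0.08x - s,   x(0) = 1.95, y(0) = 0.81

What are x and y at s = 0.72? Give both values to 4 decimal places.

Euler on (x,y): x_{n+1} = x_n + h·x', y_{n+1} = y_n + h·y'.
0.000000: (1.950000, 0.810000); f=(0.810000, -0.156000) → (2.241600, 0.753840)
0.360000: (2.241600, 0.753840); f=(1.290240, -0.539328) → (2.706086, 0.559682)
(x(0.72), y(0.72)) ≈ (2.7061, 0.5597)

2.7061, 0.5597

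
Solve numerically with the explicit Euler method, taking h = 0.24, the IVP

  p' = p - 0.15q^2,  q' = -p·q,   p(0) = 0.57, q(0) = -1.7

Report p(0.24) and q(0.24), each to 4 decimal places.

Euler on (p,q): p_{n+1} = p_n + h·p', q_{n+1} = q_n + h·q'.
0.000000: (0.570000, -1.700000); f=(0.136500, 0.969000) → (0.602760, -1.467440)
(p(0.24), q(0.24)) ≈ (0.6028, -1.4674)

0.6028, -1.4674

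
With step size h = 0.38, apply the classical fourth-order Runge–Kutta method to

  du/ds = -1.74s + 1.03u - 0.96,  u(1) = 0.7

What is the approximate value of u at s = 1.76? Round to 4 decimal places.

-2.2448

RK4: k1 = f(s_n, u_n); k2 = f(s_n + h/2, u_n + (h/2)·k1); k3 = f(s_n + h/2, u_n + (h/2)·k2); k4 = f(s_n + h, u_n + h·k3); u_{n+1} = u_n + (h/6)·(k1 + 2k2 + 2k3 + k4).
s=1.000000, u=0.700000:
  k1 = f(1.000000, 0.700000) = -1.979000
  k2 = f(1.190000, 0.323990) = -2.696890
  k3 = f(1.190000, 0.187591) = -2.837381
  k4 = f(1.380000, -0.378205) = -3.750751
  u ← 0.700000 + (0.38/6)·(k1 + 2k2 + 2k3 + k4) = -0.363892
s=1.380000, u=-0.363892:
  k1 = f(1.380000, -0.363892) = -3.736009
  k2 = f(1.570000, -1.073734) = -4.797746
  k3 = f(1.570000, -1.275464) = -5.005528
  k4 = f(1.760000, -2.265992) = -6.356372
  u ← -0.363892 + (0.38/6)·(k1 + 2k2 + 2k3 + k4) = -2.244824
u(1.76) ≈ -2.2448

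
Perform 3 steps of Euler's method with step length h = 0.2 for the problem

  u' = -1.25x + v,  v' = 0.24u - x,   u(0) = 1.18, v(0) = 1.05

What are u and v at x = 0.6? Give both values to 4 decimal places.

1.6880, 1.1283

Euler on (u,v): u_{n+1} = u_n + h·u', v_{n+1} = v_n + h·v'.
0.000000: (1.180000, 1.050000); f=(1.050000, 0.283200) → (1.390000, 1.106640)
0.200000: (1.390000, 1.106640); f=(0.856640, 0.133600) → (1.561328, 1.133360)
0.400000: (1.561328, 1.133360); f=(0.633360, -0.025281) → (1.688000, 1.128304)
(u(0.6), v(0.6)) ≈ (1.6880, 1.1283)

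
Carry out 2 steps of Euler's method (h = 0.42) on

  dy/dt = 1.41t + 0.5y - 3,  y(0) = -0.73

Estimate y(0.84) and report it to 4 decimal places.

-3.6047

Euler: y_{n+1} = y_n + h·f(t_n, y_n).
t=0.000000, y=-0.730000: f=-3.365000 → y ← -0.730000 + 0.42·(-3.365000) = -2.143300
t=0.420000, y=-2.143300: f=-3.479450 → y ← -2.143300 + 0.42·(-3.479450) = -3.604669
y(0.84) ≈ -3.6047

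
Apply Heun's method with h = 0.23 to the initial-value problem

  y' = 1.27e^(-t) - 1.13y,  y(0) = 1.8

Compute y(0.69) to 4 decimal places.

Heun: k1 = f(t_n, y_n); k2 = f(t_n + h, y_n + h·k1); y_{n+1} = y_n + (h/2)·(k1 + k2).
t=0.000000, y=1.800000:
  k1 = f(0.000000, 1.800000) = -0.764000
  k2 = f(0.230000, 1.624280) = -0.826379
  y ← 1.800000 + (0.23/2)·(-0.764000 + (-0.826379)) = 1.617106
t=0.230000, y=1.617106:
  k1 = f(0.230000, 1.617106) = -0.818273
  k2 = f(0.460000, 1.428904) = -0.812931
  y ← 1.617106 + (0.23/2)·(-0.818273 + (-0.812931)) = 1.429518
t=0.460000, y=1.429518:
  k1 = f(0.460000, 1.429518) = -0.813625
  k2 = f(0.690000, 1.242384) = -0.766893
  y ← 1.429518 + (0.23/2)·(-0.813625 + (-0.766893)) = 1.247758
y(0.69) ≈ 1.2478

1.2478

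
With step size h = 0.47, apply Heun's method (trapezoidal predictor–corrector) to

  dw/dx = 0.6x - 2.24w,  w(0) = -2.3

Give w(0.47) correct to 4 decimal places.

-1.0869

Heun: k1 = f(x_n, w_n); k2 = f(x_n + h, w_n + h·k1); w_{n+1} = w_n + (h/2)·(k1 + k2).
x=0.000000, w=-2.300000:
  k1 = f(0.000000, -2.300000) = 5.152000
  k2 = f(0.470000, 0.121440) = 0.009974
  w ← -2.300000 + (0.47/2)·(5.152000 + 0.009974) = -1.086936
w(0.47) ≈ -1.0869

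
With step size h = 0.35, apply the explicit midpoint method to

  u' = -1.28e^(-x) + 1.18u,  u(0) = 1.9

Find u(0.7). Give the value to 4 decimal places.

Midpoint: k1 = f(x_n, u_n); k2 = f(x_n + h/2, u_n + (h/2)·k1); u_{n+1} = u_n + h·k2.
x=0.000000, u=1.900000:
  k1 = f(0.000000, 1.900000) = 0.962000
  k2 = f(0.175000, 2.068350) = 1.366148
  u ← 1.900000 + 0.35·1.366148 = 2.378152
x=0.350000, u=2.378152:
  k1 = f(0.350000, 2.378152) = 1.904218
  k2 = f(0.525000, 2.711390) = 2.442249
  u ← 2.378152 + 0.35·2.442249 = 3.232939
u(0.7) ≈ 3.2329

3.2329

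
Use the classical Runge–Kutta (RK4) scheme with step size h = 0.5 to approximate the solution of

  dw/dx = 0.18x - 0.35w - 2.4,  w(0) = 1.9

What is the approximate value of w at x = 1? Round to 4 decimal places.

-0.6057

RK4: k1 = f(x_n, w_n); k2 = f(x_n + h/2, w_n + (h/2)·k1); k3 = f(x_n + h/2, w_n + (h/2)·k2); k4 = f(x_n + h, w_n + h·k3); w_{n+1} = w_n + (h/6)·(k1 + 2k2 + 2k3 + k4).
x=0.000000, w=1.900000:
  k1 = f(0.000000, 1.900000) = -3.065000
  k2 = f(0.250000, 1.133750) = -2.751812
  k3 = f(0.250000, 1.212047) = -2.779216
  k4 = f(0.500000, 0.510392) = -2.488637
  w ← 1.900000 + (0.5/6)·(k1 + 2k2 + 2k3 + k4) = 0.515359
x=0.500000, w=0.515359:
  k1 = f(0.500000, 0.515359) = -2.490376
  k2 = f(0.750000, -0.107235) = -2.227468
  k3 = f(0.750000, -0.041508) = -2.250472
  k4 = f(1.000000, -0.609877) = -2.006543
  w ← 0.515359 + (0.5/6)·(k1 + 2k2 + 2k3 + k4) = -0.605708
w(1) ≈ -0.6057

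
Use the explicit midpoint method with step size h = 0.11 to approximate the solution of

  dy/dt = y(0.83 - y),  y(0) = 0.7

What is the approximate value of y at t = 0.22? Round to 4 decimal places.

Midpoint: k1 = f(t_n, y_n); k2 = f(t_n + h/2, y_n + (h/2)·k1); y_{n+1} = y_n + h·k2.
t=0.000000, y=0.700000:
  k1 = f(0.000000, 0.700000) = 0.091000
  k2 = f(0.055000, 0.705005) = 0.088122
  y ← 0.700000 + 0.11·0.088122 = 0.709693
t=0.110000, y=0.709693:
  k1 = f(0.110000, 0.709693) = 0.085381
  k2 = f(0.165000, 0.714389) = 0.082591
  y ← 0.709693 + 0.11·0.082591 = 0.718778
y(0.22) ≈ 0.7188

0.7188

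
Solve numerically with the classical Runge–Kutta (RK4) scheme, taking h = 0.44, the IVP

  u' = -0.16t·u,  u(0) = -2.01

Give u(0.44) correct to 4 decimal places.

RK4: k1 = f(t_n, u_n); k2 = f(t_n + h/2, u_n + (h/2)·k1); k3 = f(t_n + h/2, u_n + (h/2)·k2); k4 = f(t_n + h, u_n + h·k3); u_{n+1} = u_n + (h/6)·(k1 + 2k2 + 2k3 + k4).
t=0.000000, u=-2.010000:
  k1 = f(0.000000, -2.010000) = 0.000000
  k2 = f(0.220000, -2.010000) = 0.070752
  k3 = f(0.220000, -1.994435) = 0.070204
  k4 = f(0.440000, -1.979110) = 0.139329
  u ← -2.010000 + (0.44/6)·(k1 + 2k2 + 2k3 + k4) = -1.979109
u(0.44) ≈ -1.9791

-1.9791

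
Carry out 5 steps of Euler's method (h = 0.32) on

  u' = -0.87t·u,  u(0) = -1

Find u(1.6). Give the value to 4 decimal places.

Euler: u_{n+1} = u_n + h·f(t_n, u_n).
t=0.000000, u=-1.000000: f=0.000000 → u ← -1.000000 + 0.32·0.000000 = -1.000000
t=0.320000, u=-1.000000: f=0.278400 → u ← -1.000000 + 0.32·0.278400 = -0.910912
t=0.640000, u=-0.910912: f=0.507196 → u ← -0.910912 + 0.32·0.507196 = -0.748609
t=0.960000, u=-0.748609: f=0.625239 → u ← -0.748609 + 0.32·0.625239 = -0.548533
t=1.280000, u=-0.548533: f=0.610846 → u ← -0.548533 + 0.32·0.610846 = -0.353062
u(1.6) ≈ -0.3531

-0.3531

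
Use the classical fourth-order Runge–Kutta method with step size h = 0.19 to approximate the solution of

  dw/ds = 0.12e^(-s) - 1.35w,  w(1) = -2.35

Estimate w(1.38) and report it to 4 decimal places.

RK4: k1 = f(s_n, w_n); k2 = f(s_n + h/2, w_n + (h/2)·k1); k3 = f(s_n + h/2, w_n + (h/2)·k2); k4 = f(s_n + h, w_n + h·k3); w_{n+1} = w_n + (h/6)·(k1 + 2k2 + 2k3 + k4).
s=1.000000, w=-2.350000:
  k1 = f(1.000000, -2.350000) = 3.216646
  k2 = f(1.095000, -2.044419) = 2.800110
  k3 = f(1.095000, -2.083990) = 2.853531
  k4 = f(1.190000, -1.807829) = 2.477076
  w ← -2.350000 + (0.19/6)·(k1 + 2k2 + 2k3 + k4) = -1.811635
s=1.190000, w=-1.811635:
  k1 = f(1.190000, -1.811635) = 2.482214
  k2 = f(1.285000, -1.575825) = 2.160561
  k3 = f(1.285000, -1.606382) = 2.201813
  k4 = f(1.380000, -1.393290) = 1.911131
  w ← -1.811635 + (0.19/6)·(k1 + 2k2 + 2k3 + k4) = -1.396229
w(1.38) ≈ -1.3962

-1.3962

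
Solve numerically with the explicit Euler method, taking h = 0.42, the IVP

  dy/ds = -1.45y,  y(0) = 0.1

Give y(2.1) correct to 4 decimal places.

Euler: y_{n+1} = y_n + h·f(s_n, y_n).
s=0.000000, y=0.100000: f=-0.145000 → y ← 0.100000 + 0.42·(-0.145000) = 0.039100
s=0.420000, y=0.039100: f=-0.056695 → y ← 0.039100 + 0.42·(-0.056695) = 0.015288
s=0.840000, y=0.015288: f=-0.022168 → y ← 0.015288 + 0.42·(-0.022168) = 0.005978
s=1.260000, y=0.005978: f=-0.008668 → y ← 0.005978 + 0.42·(-0.008668) = 0.002337
s=1.680000, y=0.002337: f=-0.003389 → y ← 0.002337 + 0.42·(-0.003389) = 0.000914
y(2.1) ≈ 0.0009

0.0009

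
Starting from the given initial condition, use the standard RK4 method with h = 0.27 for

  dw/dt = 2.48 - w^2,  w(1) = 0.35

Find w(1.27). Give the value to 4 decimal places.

RK4: k1 = f(t_n, w_n); k2 = f(t_n + h/2, w_n + (h/2)·k1); k3 = f(t_n + h/2, w_n + (h/2)·k2); k4 = f(t_n + h, w_n + h·k3); w_{n+1} = w_n + (h/6)·(k1 + 2k2 + 2k3 + k4).
t=1.000000, w=0.350000:
  k1 = f(1.000000, 0.350000) = 2.357500
  k2 = f(1.135000, 0.668262) = 2.033425
  k3 = f(1.135000, 0.624512) = 2.089984
  k4 = f(1.270000, 0.914296) = 1.644063
  w ← 0.350000 + (0.27/6)·(k1 + 2k2 + 2k3 + k4) = 0.901177
w(1.27) ≈ 0.9012

0.9012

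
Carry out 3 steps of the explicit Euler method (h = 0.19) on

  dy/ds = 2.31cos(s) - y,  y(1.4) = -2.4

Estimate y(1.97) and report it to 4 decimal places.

Euler: y_{n+1} = y_n + h·f(s_n, y_n).
s=1.400000, y=-2.400000: f=2.792624 → y ← -2.400000 + 0.19·2.792624 = -1.869401
s=1.590000, y=-1.869401: f=1.825044 → y ← -1.869401 + 0.19·1.825044 = -1.522643
s=1.780000, y=-1.522643: f=1.042900 → y ← -1.522643 + 0.19·1.042900 = -1.324492
y(1.97) ≈ -1.3245

-1.3245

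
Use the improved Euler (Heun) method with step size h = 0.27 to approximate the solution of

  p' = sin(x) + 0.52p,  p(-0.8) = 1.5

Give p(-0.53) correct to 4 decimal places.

1.5467

Heun: k1 = f(x_n, p_n); k2 = f(x_n + h, p_n + h·k1); p_{n+1} = p_n + (h/2)·(k1 + k2).
x=-0.800000, p=1.500000:
  k1 = f(-0.800000, 1.500000) = 0.062644
  k2 = f(-0.530000, 1.516914) = 0.283262
  p ← 1.500000 + (0.27/2)·(0.062644 + 0.283262) = 1.546697
p(-0.53) ≈ 1.5467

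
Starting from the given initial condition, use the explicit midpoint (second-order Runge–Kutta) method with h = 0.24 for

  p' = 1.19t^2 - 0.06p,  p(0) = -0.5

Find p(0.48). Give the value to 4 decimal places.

Midpoint: k1 = f(t_n, p_n); k2 = f(t_n + h/2, p_n + (h/2)·k1); p_{n+1} = p_n + h·k2.
t=0.000000, p=-0.500000:
  k1 = f(0.000000, -0.500000) = 0.030000
  k2 = f(0.120000, -0.496400) = 0.046920
  p ← -0.500000 + 0.24·0.046920 = -0.488739
t=0.240000, p=-0.488739:
  k1 = f(0.240000, -0.488739) = 0.097868
  k2 = f(0.360000, -0.476995) = 0.182844
  p ← -0.488739 + 0.24·0.182844 = -0.444857
p(0.48) ≈ -0.4449

-0.4449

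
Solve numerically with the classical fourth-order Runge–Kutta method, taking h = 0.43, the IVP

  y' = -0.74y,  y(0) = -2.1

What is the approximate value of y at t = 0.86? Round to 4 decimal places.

-1.1114

RK4: k1 = f(t_n, y_n); k2 = f(t_n + h/2, y_n + (h/2)·k1); k3 = f(t_n + h/2, y_n + (h/2)·k2); k4 = f(t_n + h, y_n + h·k3); y_{n+1} = y_n + (h/6)·(k1 + 2k2 + 2k3 + k4).
t=0.000000, y=-2.100000:
  k1 = f(0.000000, -2.100000) = 1.554000
  k2 = f(0.215000, -1.765890) = 1.306759
  k3 = f(0.215000, -1.819047) = 1.346095
  k4 = f(0.430000, -1.521179) = 1.125673
  y ← -2.100000 + (0.43/6)·(k1 + 2k2 + 2k3 + k4) = -1.527714
t=0.430000, y=-1.527714:
  k1 = f(0.430000, -1.527714) = 1.130509
  k2 = f(0.645000, -1.284655) = 0.950645
  k3 = f(0.645000, -1.323326) = 0.979261
  k4 = f(0.860000, -1.106632) = 0.818908
  y ← -1.527714 + (0.43/6)·(k1 + 2k2 + 2k3 + k4) = -1.111386
y(0.86) ≈ -1.1114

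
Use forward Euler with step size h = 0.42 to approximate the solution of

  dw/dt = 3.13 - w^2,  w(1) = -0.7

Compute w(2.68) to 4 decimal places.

Euler: w_{n+1} = w_n + h·f(t_n, w_n).
t=1.000000, w=-0.700000: f=2.640000 → w ← -0.700000 + 0.42·2.640000 = 0.408800
t=1.420000, w=0.408800: f=2.962883 → w ← 0.408800 + 0.42·2.962883 = 1.653211
t=1.840000, w=1.653211: f=0.396894 → w ← 1.653211 + 0.42·0.396894 = 1.819906
t=2.260000, w=1.819906: f=-0.182059 → w ← 1.819906 + 0.42·(-0.182059) = 1.743442
w(2.68) ≈ 1.7434

1.7434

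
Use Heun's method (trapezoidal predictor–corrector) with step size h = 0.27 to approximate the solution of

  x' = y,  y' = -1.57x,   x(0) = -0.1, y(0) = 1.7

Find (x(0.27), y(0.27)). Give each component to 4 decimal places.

0.3647, 1.6451

Heun on (x,y): k1 = f(t_n, state_n); k2 = f(t_n + h, state_n + h·k1); state_{n+1} = state_n + (h/2)·(k1 + k2).
0.000000: (-0.100000, 1.700000)
  k1 = (1.700000, 0.157000)
  predictor → (0.359000, 1.742390)
  k2 = (1.742390, -0.563630)
  → (0.364723, 1.645105)
(x(0.27), y(0.27)) ≈ (0.3647, 1.6451)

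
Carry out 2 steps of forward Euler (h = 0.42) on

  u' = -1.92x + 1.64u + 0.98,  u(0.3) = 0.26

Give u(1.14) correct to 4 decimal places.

Euler: u_{n+1} = u_n + h·f(x_n, u_n).
x=0.300000, u=0.260000: f=0.830400 → u ← 0.260000 + 0.42·0.830400 = 0.608768
x=0.720000, u=0.608768: f=0.595980 → u ← 0.608768 + 0.42·0.595980 = 0.859079
u(1.14) ≈ 0.8591

0.8591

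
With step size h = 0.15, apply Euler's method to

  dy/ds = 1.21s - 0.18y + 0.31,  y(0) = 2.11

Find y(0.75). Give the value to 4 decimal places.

2.3254

Euler: y_{n+1} = y_n + h·f(s_n, y_n).
s=0.000000, y=2.110000: f=-0.069800 → y ← 2.110000 + 0.15·(-0.069800) = 2.099530
s=0.150000, y=2.099530: f=0.113585 → y ← 2.099530 + 0.15·0.113585 = 2.116568
s=0.300000, y=2.116568: f=0.292018 → y ← 2.116568 + 0.15·0.292018 = 2.160370
s=0.450000, y=2.160370: f=0.465633 → y ← 2.160370 + 0.15·0.465633 = 2.230215
s=0.600000, y=2.230215: f=0.634561 → y ← 2.230215 + 0.15·0.634561 = 2.325400
y(0.75) ≈ 2.3254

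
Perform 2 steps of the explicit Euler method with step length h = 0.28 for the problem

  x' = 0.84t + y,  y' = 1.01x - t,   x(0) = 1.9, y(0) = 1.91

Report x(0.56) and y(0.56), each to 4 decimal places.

3.1859, 3.0575

Euler on (x,y): x_{n+1} = x_n + h·x', y_{n+1} = y_n + h·y'.
0.000000: (1.900000, 1.910000); f=(1.910000, 1.919000) → (2.434800, 2.447320)
0.280000: (2.434800, 2.447320); f=(2.682520, 2.179148) → (3.185906, 3.057481)
(x(0.56), y(0.56)) ≈ (3.1859, 3.0575)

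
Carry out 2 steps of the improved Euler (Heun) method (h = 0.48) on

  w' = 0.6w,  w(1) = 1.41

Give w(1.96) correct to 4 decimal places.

Heun: k1 = f(x_n, w_n); k2 = f(x_n + h, w_n + h·k1); w_{n+1} = w_n + (h/2)·(k1 + k2).
x=1.000000, w=1.410000:
  k1 = f(1.000000, 1.410000) = 0.846000
  k2 = f(1.480000, 1.816080) = 1.089648
  w ← 1.410000 + (0.48/2)·(0.846000 + 1.089648) = 1.874556
x=1.480000, w=1.874556:
  k1 = f(1.480000, 1.874556) = 1.124733
  k2 = f(1.960000, 2.414428) = 1.448657
  w ← 1.874556 + (0.48/2)·(1.124733 + 1.448657) = 2.492169
w(1.96) ≈ 2.4922

2.4922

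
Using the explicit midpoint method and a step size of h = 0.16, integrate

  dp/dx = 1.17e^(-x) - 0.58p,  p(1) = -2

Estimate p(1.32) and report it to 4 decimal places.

-1.5552

Midpoint: k1 = f(x_n, p_n); k2 = f(x_n + h/2, p_n + (h/2)·k1); p_{n+1} = p_n + h·k2.
x=1.000000, p=-2.000000:
  k1 = f(1.000000, -2.000000) = 1.590419
  k2 = f(1.080000, -1.872766) = 1.483531
  p ← -2.000000 + 0.16·1.483531 = -1.762635
x=1.160000, p=-1.762635:
  k1 = f(1.160000, -1.762635) = 1.389107
  k2 = f(1.240000, -1.651506) = 1.296453
  p ← -1.762635 + 0.16·1.296453 = -1.555202
p(1.32) ≈ -1.5552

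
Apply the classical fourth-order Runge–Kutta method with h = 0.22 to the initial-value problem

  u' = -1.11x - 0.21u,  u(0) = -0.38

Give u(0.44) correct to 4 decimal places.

RK4: k1 = f(x_n, u_n); k2 = f(x_n + h/2, u_n + (h/2)·k1); k3 = f(x_n + h/2, u_n + (h/2)·k2); k4 = f(x_n + h, u_n + h·k3); u_{n+1} = u_n + (h/6)·(k1 + 2k2 + 2k3 + k4).
x=0.000000, u=-0.380000:
  k1 = f(0.000000, -0.380000) = 0.079800
  k2 = f(0.110000, -0.371222) = -0.044143
  k3 = f(0.110000, -0.384856) = -0.041280
  k4 = f(0.220000, -0.389082) = -0.162493
  u ← -0.380000 + (0.22/6)·(k1 + 2k2 + 2k3 + k4) = -0.389296
x=0.220000, u=-0.389296:
  k1 = f(0.220000, -0.389296) = -0.162448
  k2 = f(0.330000, -0.407166) = -0.280795
  k3 = f(0.330000, -0.420184) = -0.278061
  k4 = f(0.440000, -0.450470) = -0.393801
  u ← -0.389296 + (0.22/6)·(k1 + 2k2 + 2k3 + k4) = -0.450675
u(0.44) ≈ -0.4507

-0.4507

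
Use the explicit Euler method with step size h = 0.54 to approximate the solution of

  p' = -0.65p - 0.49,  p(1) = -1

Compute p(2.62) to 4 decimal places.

-0.8211

Euler: p_{n+1} = p_n + h·f(s_n, p_n).
s=1.000000, p=-1.000000: f=0.160000 → p ← -1.000000 + 0.54·0.160000 = -0.913600
s=1.540000, p=-0.913600: f=0.103840 → p ← -0.913600 + 0.54·0.103840 = -0.857526
s=2.080000, p=-0.857526: f=0.067392 → p ← -0.857526 + 0.54·0.067392 = -0.821135
p(2.62) ≈ -0.8211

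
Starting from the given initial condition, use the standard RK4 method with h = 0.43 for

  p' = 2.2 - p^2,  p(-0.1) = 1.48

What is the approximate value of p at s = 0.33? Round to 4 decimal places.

RK4: k1 = f(s_n, p_n); k2 = f(s_n + h/2, p_n + (h/2)·k1); k3 = f(s_n + h/2, p_n + (h/2)·k2); k4 = f(s_n + h, p_n + h·k3); p_{n+1} = p_n + (h/6)·(k1 + 2k2 + 2k3 + k4).
s=-0.100000, p=1.480000:
  k1 = f(-0.100000, 1.480000) = 0.009600
  k2 = f(0.115000, 1.482064) = 0.003486
  k3 = f(0.115000, 1.480750) = 0.007381
  k4 = f(0.330000, 1.483174) = 0.000196
  p ← 1.480000 + (0.43/6)·(k1 + 2k2 + 2k3 + k4) = 1.482260
p(0.33) ≈ 1.4823

1.4823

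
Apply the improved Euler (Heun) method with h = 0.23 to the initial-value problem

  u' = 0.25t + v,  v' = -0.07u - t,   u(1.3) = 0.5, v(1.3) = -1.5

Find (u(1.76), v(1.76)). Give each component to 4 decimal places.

Heun on (u,v): k1 = f(t_n, state_n); k2 = f(t_n + h, state_n + h·k1); state_{n+1} = state_n + (h/2)·(k1 + k2).
1.300000: (0.500000, -1.500000)
  k1 = (-1.175000, -1.335000)
  predictor → (0.229750, -1.807050)
  k2 = (-1.424550, -1.546083)
  → (0.201052, -1.831324)
1.530000: (0.201052, -1.831324)
  k1 = (-1.448824, -1.544074)
  predictor → (-0.132178, -2.186461)
  k2 = (-1.746461, -1.750748)
  → (-0.166406, -2.210229)
(u(1.76), v(1.76)) ≈ (-0.1664, -2.2102)

-0.1664, -2.2102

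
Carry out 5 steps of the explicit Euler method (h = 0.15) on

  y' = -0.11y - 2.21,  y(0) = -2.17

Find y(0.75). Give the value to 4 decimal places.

-3.6005

Euler: y_{n+1} = y_n + h·f(s_n, y_n).
s=0.000000, y=-2.170000: f=-1.971300 → y ← -2.170000 + 0.15·(-1.971300) = -2.465695
s=0.150000, y=-2.465695: f=-1.938774 → y ← -2.465695 + 0.15·(-1.938774) = -2.756511
s=0.300000, y=-2.756511: f=-1.906784 → y ← -2.756511 + 0.15·(-1.906784) = -3.042529
s=0.450000, y=-3.042529: f=-1.875322 → y ← -3.042529 + 0.15·(-1.875322) = -3.323827
s=0.600000, y=-3.323827: f=-1.844379 → y ← -3.323827 + 0.15·(-1.844379) = -3.600484
y(0.75) ≈ -3.6005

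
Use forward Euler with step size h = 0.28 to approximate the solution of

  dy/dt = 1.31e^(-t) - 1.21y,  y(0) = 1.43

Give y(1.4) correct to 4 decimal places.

Euler: y_{n+1} = y_n + h·f(t_n, y_n).
t=0.000000, y=1.430000: f=-0.420300 → y ← 1.430000 + 0.28·(-0.420300) = 1.312316
t=0.280000, y=1.312316: f=-0.597826 → y ← 1.312316 + 0.28·(-0.597826) = 1.144925
t=0.560000, y=1.144925: f=-0.637075 → y ← 1.144925 + 0.28·(-0.637075) = 0.966544
t=0.840000, y=0.966544: f=-0.603977 → y ← 0.966544 + 0.28·(-0.603977) = 0.797430
t=1.120000, y=0.797430: f=-0.537464 → y ← 0.797430 + 0.28·(-0.537464) = 0.646940
y(1.4) ≈ 0.6469

0.6469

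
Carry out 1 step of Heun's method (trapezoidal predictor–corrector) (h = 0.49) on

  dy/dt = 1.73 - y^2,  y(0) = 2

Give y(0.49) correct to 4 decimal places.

Heun: k1 = f(t_n, y_n); k2 = f(t_n + h, y_n + h·k1); y_{n+1} = y_n + (h/2)·(k1 + k2).
t=0.000000, y=2.000000:
  k1 = f(0.000000, 2.000000) = -2.270000
  k2 = f(0.490000, 0.887700) = 0.941989
  y ← 2.000000 + (0.49/2)·(-2.270000 + 0.941989) = 1.674637
y(0.49) ≈ 1.6746

1.6746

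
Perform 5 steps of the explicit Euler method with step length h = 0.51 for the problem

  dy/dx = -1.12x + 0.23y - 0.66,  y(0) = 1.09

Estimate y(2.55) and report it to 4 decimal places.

Euler: y_{n+1} = y_n + h·f(x_n, y_n).
x=0.000000, y=1.090000: f=-0.409300 → y ← 1.090000 + 0.51·(-0.409300) = 0.881257
x=0.510000, y=0.881257: f=-1.028511 → y ← 0.881257 + 0.51·(-1.028511) = 0.356716
x=1.020000, y=0.356716: f=-1.720355 → y ← 0.356716 + 0.51·(-1.720355) = -0.520665
x=1.530000, y=-0.520665: f=-2.493353 → y ← -0.520665 + 0.51·(-2.493353) = -1.792275
x=2.040000, y=-1.792275: f=-3.357023 → y ← -1.792275 + 0.51·(-3.357023) = -3.504357
y(2.55) ≈ -3.5044

-3.5044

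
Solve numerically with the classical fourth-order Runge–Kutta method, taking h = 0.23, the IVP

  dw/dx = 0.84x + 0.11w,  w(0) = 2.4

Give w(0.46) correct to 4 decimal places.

2.6150

RK4: k1 = f(x_n, w_n); k2 = f(x_n + h/2, w_n + (h/2)·k1); k3 = f(x_n + h/2, w_n + (h/2)·k2); k4 = f(x_n + h, w_n + h·k3); w_{n+1} = w_n + (h/6)·(k1 + 2k2 + 2k3 + k4).
x=0.000000, w=2.400000:
  k1 = f(0.000000, 2.400000) = 0.264000
  k2 = f(0.115000, 2.430360) = 0.363940
  k3 = f(0.115000, 2.441853) = 0.365204
  k4 = f(0.230000, 2.483997) = 0.466440
  w ← 2.400000 + (0.23/6)·(k1 + 2k2 + 2k3 + k4) = 2.483901
x=0.230000, w=2.483901:
  k1 = f(0.230000, 2.483901) = 0.466429
  k2 = f(0.345000, 2.537541) = 0.568929
  k3 = f(0.345000, 2.549328) = 0.570226
  k4 = f(0.460000, 2.615053) = 0.674056
  w ← 2.483901 + (0.23/6)·(k1 + 2k2 + 2k3 + k4) = 2.614955
w(0.46) ≈ 2.6150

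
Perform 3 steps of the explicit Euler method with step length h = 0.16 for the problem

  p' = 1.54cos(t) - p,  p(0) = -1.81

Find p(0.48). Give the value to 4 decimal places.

-0.4607

Euler: p_{n+1} = p_n + h·f(t_n, p_n).
t=0.000000, p=-1.810000: f=3.350000 → p ← -1.810000 + 0.16·3.350000 = -1.274000
t=0.160000, p=-1.274000: f=2.794330 → p ← -1.274000 + 0.16·2.794330 = -0.826907
t=0.320000, p=-0.826907: f=2.288730 → p ← -0.826907 + 0.16·2.288730 = -0.460710
p(0.48) ≈ -0.4607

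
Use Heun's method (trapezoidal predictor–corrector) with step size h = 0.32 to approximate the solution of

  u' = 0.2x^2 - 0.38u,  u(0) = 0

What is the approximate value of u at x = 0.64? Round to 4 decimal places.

Heun: k1 = f(x_n, u_n); k2 = f(x_n + h, u_n + h·k1); u_{n+1} = u_n + (h/2)·(k1 + k2).
x=0.000000, u=0.000000:
  k1 = f(0.000000, 0.000000) = 0.000000
  k2 = f(0.320000, 0.000000) = 0.020480
  u ← 0.000000 + (0.32/2)·(0.000000 + 0.020480) = 0.003277
x=0.320000, u=0.003277:
  k1 = f(0.320000, 0.003277) = 0.019235
  k2 = f(0.640000, 0.009432) = 0.078336
  u ← 0.003277 + (0.32/2)·(0.019235 + 0.078336) = 0.018888
u(0.64) ≈ 0.0189

0.0189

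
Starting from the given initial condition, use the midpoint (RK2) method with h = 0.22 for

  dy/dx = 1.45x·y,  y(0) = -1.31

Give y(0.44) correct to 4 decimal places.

Midpoint: k1 = f(x_n, y_n); k2 = f(x_n + h/2, y_n + (h/2)·k1); y_{n+1} = y_n + h·k2.
x=0.000000, y=-1.310000:
  k1 = f(0.000000, -1.310000) = 0.000000
  k2 = f(0.110000, -1.310000) = -0.208945
  y ← -1.310000 + 0.22·(-0.208945) = -1.355968
x=0.220000, y=-1.355968:
  k1 = f(0.220000, -1.355968) = -0.432554
  k2 = f(0.330000, -1.403549) = -0.671598
  y ← -1.355968 + 0.22·(-0.671598) = -1.503719
y(0.44) ≈ -1.5037

-1.5037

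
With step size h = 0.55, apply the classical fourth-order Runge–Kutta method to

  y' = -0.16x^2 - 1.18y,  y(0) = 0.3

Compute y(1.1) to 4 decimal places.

RK4: k1 = f(x_n, y_n); k2 = f(x_n + h/2, y_n + (h/2)·k1); k3 = f(x_n + h/2, y_n + (h/2)·k2); k4 = f(x_n + h, y_n + h·k3); y_{n+1} = y_n + (h/6)·(k1 + 2k2 + 2k3 + k4).
x=0.000000, y=0.300000:
  k1 = f(0.000000, 0.300000) = -0.354000
  k2 = f(0.275000, 0.202650) = -0.251227
  k3 = f(0.275000, 0.230913) = -0.284577
  k4 = f(0.550000, 0.143483) = -0.217710
  y ← 0.300000 + (0.55/6)·(k1 + 2k2 + 2k3 + k4) = 0.149363
x=0.550000, y=0.149363:
  k1 = f(0.550000, 0.149363) = -0.224648
  k2 = f(0.825000, 0.087584) = -0.212250
  k3 = f(0.825000, 0.090994) = -0.216273
  k4 = f(1.100000, 0.030413) = -0.229487
  y ← 0.149363 + (0.55/6)·(k1 + 2k2 + 2k3 + k4) = 0.029171
y(1.1) ≈ 0.0292

0.0292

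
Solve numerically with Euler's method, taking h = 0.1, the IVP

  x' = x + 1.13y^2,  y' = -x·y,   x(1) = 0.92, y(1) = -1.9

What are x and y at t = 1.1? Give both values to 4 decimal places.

1.4199, -1.7252

Euler on (x,y): x_{n+1} = x_n + h·x', y_{n+1} = y_n + h·y'.
1.000000: (0.920000, -1.900000); f=(4.999300, 1.748000) → (1.419930, -1.725200)
(x(1.1), y(1.1)) ≈ (1.4199, -1.7252)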